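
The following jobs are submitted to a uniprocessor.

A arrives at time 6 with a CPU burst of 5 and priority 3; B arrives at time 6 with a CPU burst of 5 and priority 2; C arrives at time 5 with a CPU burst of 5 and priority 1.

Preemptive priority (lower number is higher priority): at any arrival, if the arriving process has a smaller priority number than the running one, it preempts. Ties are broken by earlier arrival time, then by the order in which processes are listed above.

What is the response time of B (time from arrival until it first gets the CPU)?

4

Gantt: | idle 0-5 | C 5-10 | B 10-15 | A 15-20 |
Completion: A=20  B=15  C=10
Turnaround (C−A): A=14  B=9  C=5
Response(B) = first start − arrival = 10 − 6 = 4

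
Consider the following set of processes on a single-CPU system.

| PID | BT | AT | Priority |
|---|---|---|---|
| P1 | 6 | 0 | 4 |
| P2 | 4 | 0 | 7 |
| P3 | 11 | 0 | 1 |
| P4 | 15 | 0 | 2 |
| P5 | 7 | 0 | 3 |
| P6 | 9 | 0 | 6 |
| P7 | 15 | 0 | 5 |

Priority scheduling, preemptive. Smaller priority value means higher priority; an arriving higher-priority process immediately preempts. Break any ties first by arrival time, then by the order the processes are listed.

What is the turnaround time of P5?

33

Timeline: | P3 0-11 | P4 11-26 | P5 26-33 | P1 33-39 | P7 39-54 | P6 54-63 | P2 63-67 |
Completion: P1=39  P2=67  P3=11  P4=26  P5=33  P6=63  P7=54
Turnaround (C−A): P1=39  P2=67  P3=11  P4=26  P5=33  P6=63  P7=54
Turnaround(P5) = completion − arrival = 33 − 0 = 33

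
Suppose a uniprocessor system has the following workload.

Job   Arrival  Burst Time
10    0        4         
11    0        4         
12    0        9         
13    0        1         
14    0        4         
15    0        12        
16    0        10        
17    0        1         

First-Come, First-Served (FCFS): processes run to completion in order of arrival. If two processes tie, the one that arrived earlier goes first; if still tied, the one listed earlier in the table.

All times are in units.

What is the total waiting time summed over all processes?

147

Gantt: | 10 0-4 | 11 4-8 | 12 8-17 | 13 17-18 | 14 18-22 | 15 22-34 | 16 34-44 | 17 44-45 |
Completion: 10=4  11=8  12=17  13=18  14=22  15=34  16=44  17=45
Turnaround (C−A): 10=4  11=8  12=17  13=18  14=22  15=34  16=44  17=45
Waiting = turnaround − burst: 10=0, 11=4, 12=8, 13=17, 14=18, 15=22, 16=34, 17=44
Total waiting = 0 + 4 + 8 + 17 + 18 + 22 + 34 + 44 = 147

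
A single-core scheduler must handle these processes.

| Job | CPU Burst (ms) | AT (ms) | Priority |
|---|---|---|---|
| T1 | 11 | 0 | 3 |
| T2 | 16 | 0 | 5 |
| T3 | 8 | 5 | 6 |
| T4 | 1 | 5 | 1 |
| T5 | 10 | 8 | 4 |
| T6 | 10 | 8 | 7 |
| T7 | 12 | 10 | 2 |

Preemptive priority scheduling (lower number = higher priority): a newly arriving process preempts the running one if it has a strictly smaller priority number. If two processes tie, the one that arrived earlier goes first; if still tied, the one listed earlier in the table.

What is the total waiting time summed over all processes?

Timeline: | T1 0-5 | T4 5-6 | T1 6-10 | T7 10-22 | T1 22-24 | T5 24-34 | T2 34-50 | T3 50-58 | T6 58-68 |
Completion: T1=24  T2=50  T3=58  T4=6  T5=34  T6=68  T7=22
Turnaround (C−A): T1=24  T2=50  T3=53  T4=1  T5=26  T6=60  T7=12
Waiting = turnaround − burst: T1=13, T2=34, T3=45, T4=0, T5=16, T6=50, T7=0
Total waiting = 13 + 34 + 45 + 0 + 16 + 50 + 0 = 158

158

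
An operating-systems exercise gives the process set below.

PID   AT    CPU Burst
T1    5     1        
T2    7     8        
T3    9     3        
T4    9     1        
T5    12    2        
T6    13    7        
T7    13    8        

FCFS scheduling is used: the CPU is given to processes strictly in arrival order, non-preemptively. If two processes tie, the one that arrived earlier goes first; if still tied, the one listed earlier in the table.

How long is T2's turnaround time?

Timeline: | idle 0-5 | T1 5-6 | idle 6-7 | T2 7-15 | T3 15-18 | T4 18-19 | T5 19-21 | T6 21-28 | T7 28-36 |
Completion: T1=6  T2=15  T3=18  T4=19  T5=21  T6=28  T7=36
Turnaround (C−A): T1=1  T2=8  T3=9  T4=10  T5=9  T6=15  T7=23
Turnaround(T2) = completion − arrival = 15 − 7 = 8

8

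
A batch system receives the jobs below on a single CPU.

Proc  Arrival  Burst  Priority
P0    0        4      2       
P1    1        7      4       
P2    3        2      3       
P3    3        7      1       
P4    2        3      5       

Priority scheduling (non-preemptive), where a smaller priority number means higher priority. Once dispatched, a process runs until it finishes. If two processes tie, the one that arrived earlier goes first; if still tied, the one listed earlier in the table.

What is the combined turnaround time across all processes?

62

Schedule: | P0 0-4 | P3 4-11 | P2 11-13 | P1 13-20 | P4 20-23 |
Completion: P0=4  P1=20  P2=13  P3=11  P4=23
Turnaround (C−A): P0=4  P1=19  P2=10  P3=8  P4=21
Turnaround = completion − arrival: P0=4, P1=19, P2=10, P3=8, P4=21
Total turnaround = 4 + 19 + 10 + 8 + 21 = 62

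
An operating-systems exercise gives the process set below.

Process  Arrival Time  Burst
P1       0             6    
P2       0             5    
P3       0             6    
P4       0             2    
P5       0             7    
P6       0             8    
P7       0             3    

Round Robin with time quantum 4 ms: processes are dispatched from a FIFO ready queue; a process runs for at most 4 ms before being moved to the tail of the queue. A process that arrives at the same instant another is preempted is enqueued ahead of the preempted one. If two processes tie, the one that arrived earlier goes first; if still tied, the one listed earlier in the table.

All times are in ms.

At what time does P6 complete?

Gantt: | P1 0-4 | P2 4-8 | P3 8-12 | P4 12-14 | P5 14-18 | P6 18-22 | P7 22-25 | P1 25-27 | P2 27-28 | P3 28-30 | P5 30-33 | P6 33-37 |
Completion: P1=27  P2=28  P3=30  P4=14  P5=33  P6=37  P7=25
Turnaround (C−A): P1=27  P2=28  P3=30  P4=14  P5=33  P6=37  P7=25

37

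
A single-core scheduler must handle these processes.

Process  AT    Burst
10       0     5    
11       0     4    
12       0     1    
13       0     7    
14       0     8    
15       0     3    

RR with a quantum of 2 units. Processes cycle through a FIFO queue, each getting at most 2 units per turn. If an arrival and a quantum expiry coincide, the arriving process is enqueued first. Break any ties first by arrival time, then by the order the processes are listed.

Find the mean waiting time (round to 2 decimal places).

Gantt: | 10 0-2 | 11 2-4 | 12 4-5 | 13 5-7 | 14 7-9 | 15 9-11 | 10 11-13 | 11 13-15 | 13 15-17 | 14 17-19 | 15 19-20 | 10 20-21 | 13 21-23 | 14 23-25 | 13 25-26 | 14 26-28 |
Completion: 10=21  11=15  12=5  13=26  14=28  15=20
Turnaround (C−A): 10=21  11=15  12=5  13=26  14=28  15=20
Waiting times: 10=16, 11=11, 12=4, 13=19, 14=20, 15=17
Average waiting = (16+11+4+19+20+17) / 6 = 87/6 = 14.50

14.50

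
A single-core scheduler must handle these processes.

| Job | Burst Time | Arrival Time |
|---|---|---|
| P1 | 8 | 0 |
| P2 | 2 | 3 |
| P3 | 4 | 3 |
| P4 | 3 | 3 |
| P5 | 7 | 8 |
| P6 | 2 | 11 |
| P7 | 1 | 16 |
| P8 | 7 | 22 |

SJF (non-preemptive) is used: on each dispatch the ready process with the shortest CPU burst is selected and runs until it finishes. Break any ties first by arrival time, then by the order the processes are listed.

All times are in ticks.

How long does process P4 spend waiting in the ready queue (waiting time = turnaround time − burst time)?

7

Gantt: | P1 0-8 | P2 8-10 | P4 10-13 | P6 13-15 | P3 15-19 | P7 19-20 | P5 20-27 | P8 27-34 |
Completion: P1=8  P2=10  P3=19  P4=13  P5=27  P6=15  P7=20  P8=34
Turnaround (C−A): P1=8  P2=7  P3=16  P4=10  P5=19  P6=4  P7=4  P8=12
Waiting(P4) = turnaround − burst = 10 − 3 = 7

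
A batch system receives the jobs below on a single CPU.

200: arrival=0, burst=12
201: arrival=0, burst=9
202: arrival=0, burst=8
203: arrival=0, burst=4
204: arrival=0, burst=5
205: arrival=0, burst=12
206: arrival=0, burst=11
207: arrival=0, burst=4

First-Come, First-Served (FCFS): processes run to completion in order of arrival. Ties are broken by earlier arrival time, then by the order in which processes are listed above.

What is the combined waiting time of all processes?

Timeline: | 200 0-12 | 201 12-21 | 202 21-29 | 203 29-33 | 204 33-38 | 205 38-50 | 206 50-61 | 207 61-65 |
Completion: 200=12  201=21  202=29  203=33  204=38  205=50  206=61  207=65
Turnaround (C−A): 200=12  201=21  202=29  203=33  204=38  205=50  206=61  207=65
Waiting = turnaround − burst: 200=0, 201=12, 202=21, 203=29, 204=33, 205=38, 206=50, 207=61
Total waiting = 0 + 12 + 21 + 29 + 33 + 38 + 50 + 61 = 244

244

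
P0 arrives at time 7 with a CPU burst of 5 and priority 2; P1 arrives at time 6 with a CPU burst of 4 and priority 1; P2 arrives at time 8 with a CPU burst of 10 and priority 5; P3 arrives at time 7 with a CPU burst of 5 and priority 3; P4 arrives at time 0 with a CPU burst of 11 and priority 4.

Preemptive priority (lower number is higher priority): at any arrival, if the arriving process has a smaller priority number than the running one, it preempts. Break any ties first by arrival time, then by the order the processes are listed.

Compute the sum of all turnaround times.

77

Timeline: | P4 0-6 | P1 6-10 | P0 10-15 | P3 15-20 | P4 20-25 | P2 25-35 |
Completion: P0=15  P1=10  P2=35  P3=20  P4=25
Turnaround (C−A): P0=8  P1=4  P2=27  P3=13  P4=25
Turnaround = completion − arrival: P0=8, P1=4, P2=27, P3=13, P4=25
Total turnaround = 8 + 4 + 27 + 13 + 25 = 77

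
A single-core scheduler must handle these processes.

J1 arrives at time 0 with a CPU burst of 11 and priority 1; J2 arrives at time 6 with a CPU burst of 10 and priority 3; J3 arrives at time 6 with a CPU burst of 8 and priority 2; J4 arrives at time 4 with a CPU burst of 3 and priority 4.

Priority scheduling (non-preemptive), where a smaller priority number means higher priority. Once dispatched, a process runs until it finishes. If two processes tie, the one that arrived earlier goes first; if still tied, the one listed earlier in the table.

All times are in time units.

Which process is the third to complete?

Gantt: | J1 0-11 | J3 11-19 | J2 19-29 | J4 29-32 |
Completion: J1=11  J2=29  J3=19  J4=32
Turnaround (C−A): J1=11  J2=23  J3=13  J4=28
Finish order: J1 → J3 → J2 → J4

J2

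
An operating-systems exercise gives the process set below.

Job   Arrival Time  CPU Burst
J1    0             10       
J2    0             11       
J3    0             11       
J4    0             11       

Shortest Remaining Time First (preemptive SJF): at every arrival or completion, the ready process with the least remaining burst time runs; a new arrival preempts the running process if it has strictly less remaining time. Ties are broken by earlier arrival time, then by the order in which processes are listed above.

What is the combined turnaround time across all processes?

Timeline: | J1 0-10 | J2 10-21 | J3 21-32 | J4 32-43 |
Completion: J1=10  J2=21  J3=32  J4=43
Turnaround (C−A): J1=10  J2=21  J3=32  J4=43
Turnaround = completion − arrival: J1=10, J2=21, J3=32, J4=43
Total turnaround = 10 + 21 + 32 + 43 = 106

106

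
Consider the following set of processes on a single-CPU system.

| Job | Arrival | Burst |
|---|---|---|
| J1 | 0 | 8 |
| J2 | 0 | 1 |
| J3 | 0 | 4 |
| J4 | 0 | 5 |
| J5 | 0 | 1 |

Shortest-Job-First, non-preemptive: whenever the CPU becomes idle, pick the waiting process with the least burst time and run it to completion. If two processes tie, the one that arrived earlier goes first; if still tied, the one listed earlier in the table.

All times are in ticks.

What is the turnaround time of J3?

6

Schedule: | J2 0-1 | J5 1-2 | J3 2-6 | J4 6-11 | J1 11-19 |
Completion: J1=19  J2=1  J3=6  J4=11  J5=2
Turnaround(J3) = completion − arrival = 6 − 0 = 6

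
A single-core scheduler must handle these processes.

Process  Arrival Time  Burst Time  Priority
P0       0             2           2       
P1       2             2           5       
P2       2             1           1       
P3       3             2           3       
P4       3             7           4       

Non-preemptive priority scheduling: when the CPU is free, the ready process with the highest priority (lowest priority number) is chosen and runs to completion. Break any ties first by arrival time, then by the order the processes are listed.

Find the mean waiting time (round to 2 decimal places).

Schedule: | P0 0-2 | P2 2-3 | P3 3-5 | P4 5-12 | P1 12-14 |
Completion: P0=2  P1=14  P2=3  P3=5  P4=12
Turnaround (C−A): P0=2  P1=12  P2=1  P3=2  P4=9
Waiting times: P0=0, P1=10, P2=0, P3=0, P4=2
Average waiting = (0+10+0+0+2) / 5 = 12/5 = 2.40

2.40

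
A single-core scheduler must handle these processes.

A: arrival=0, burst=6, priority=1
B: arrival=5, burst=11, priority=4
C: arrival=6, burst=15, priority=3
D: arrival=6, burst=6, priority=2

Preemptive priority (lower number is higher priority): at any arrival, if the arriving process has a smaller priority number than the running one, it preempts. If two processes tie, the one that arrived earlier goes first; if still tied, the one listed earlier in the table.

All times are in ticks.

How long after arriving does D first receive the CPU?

0

Timeline: | A 0-6 | D 6-12 | C 12-27 | B 27-38 |
Completion: A=6  B=38  C=27  D=12
Response(D) = first start − arrival = 6 − 6 = 0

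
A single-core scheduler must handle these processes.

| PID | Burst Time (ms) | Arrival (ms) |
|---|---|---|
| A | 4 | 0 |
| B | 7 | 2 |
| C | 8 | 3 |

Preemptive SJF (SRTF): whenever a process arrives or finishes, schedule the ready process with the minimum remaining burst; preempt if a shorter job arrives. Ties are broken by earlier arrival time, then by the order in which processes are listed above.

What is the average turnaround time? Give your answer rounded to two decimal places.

Schedule: | A 0-4 | B 4-11 | C 11-19 |
Completion: A=4  B=11  C=19
Turnaround times: A=4, B=9, C=16
Average turnaround = (4+9+16) / 3 = 29/3 = 9.67

9.67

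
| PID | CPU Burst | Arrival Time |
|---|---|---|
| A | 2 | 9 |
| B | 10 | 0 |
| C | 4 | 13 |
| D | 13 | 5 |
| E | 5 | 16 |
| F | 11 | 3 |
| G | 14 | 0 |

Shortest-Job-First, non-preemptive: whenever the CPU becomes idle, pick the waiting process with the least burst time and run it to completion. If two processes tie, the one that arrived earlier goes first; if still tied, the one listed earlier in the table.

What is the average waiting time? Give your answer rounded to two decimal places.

Timeline: | B 0-10 | A 10-12 | F 12-23 | C 23-27 | E 27-32 | D 32-45 | G 45-59 |
Completion: A=12  B=10  C=27  D=45  E=32  F=23  G=59
Waiting times: A=1, B=0, C=10, D=27, E=11, F=9, G=45
Average waiting = (1+0+10+27+11+9+45) / 7 = 103/7 = 14.71

14.71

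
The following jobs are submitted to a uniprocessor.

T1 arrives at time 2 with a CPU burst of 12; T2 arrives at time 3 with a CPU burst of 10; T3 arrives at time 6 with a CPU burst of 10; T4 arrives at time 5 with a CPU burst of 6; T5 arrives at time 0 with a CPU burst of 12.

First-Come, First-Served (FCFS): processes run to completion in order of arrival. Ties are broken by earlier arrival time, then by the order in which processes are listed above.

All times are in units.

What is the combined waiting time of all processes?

Timeline: | T5 0-12 | T1 12-24 | T2 24-34 | T4 34-40 | T3 40-50 |
Completion: T1=24  T2=34  T3=50  T4=40  T5=12
Turnaround (C−A): T1=22  T2=31  T3=44  T4=35  T5=12
Waiting = turnaround − burst: T1=10, T2=21, T3=34, T4=29, T5=0
Total waiting = 10 + 21 + 34 + 29 + 0 = 94

94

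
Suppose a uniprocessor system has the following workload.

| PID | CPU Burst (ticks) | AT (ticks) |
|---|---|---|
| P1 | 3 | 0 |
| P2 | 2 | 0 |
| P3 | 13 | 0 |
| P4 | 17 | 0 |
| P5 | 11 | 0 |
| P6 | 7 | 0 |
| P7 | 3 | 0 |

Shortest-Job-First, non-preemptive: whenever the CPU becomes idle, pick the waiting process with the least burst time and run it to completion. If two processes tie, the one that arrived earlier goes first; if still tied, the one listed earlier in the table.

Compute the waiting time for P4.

Gantt: | P2 0-2 | P1 2-5 | P7 5-8 | P6 8-15 | P5 15-26 | P3 26-39 | P4 39-56 |
Completion: P1=5  P2=2  P3=39  P4=56  P5=26  P6=15  P7=8
Turnaround (C−A): P1=5  P2=2  P3=39  P4=56  P5=26  P6=15  P7=8
Waiting(P4) = turnaround − burst = 56 − 17 = 39

39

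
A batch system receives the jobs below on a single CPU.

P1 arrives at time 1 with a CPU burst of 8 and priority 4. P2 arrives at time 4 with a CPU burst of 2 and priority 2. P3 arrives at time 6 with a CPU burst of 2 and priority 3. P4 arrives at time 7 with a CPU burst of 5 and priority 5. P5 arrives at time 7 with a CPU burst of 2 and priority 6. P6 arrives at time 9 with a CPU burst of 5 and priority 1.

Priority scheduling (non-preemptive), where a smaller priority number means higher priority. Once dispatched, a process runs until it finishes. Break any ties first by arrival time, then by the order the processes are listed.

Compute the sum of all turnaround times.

Schedule: | idle 0-1 | P1 1-9 | P6 9-14 | P2 14-16 | P3 16-18 | P4 18-23 | P5 23-25 |
Completion: P1=9  P2=16  P3=18  P4=23  P5=25  P6=14
Turnaround (C−A): P1=8  P2=12  P3=12  P4=16  P5=18  P6=5
Turnaround = completion − arrival: P1=8, P2=12, P3=12, P4=16, P5=18, P6=5
Total turnaround = 8 + 12 + 12 + 16 + 18 + 5 = 71

71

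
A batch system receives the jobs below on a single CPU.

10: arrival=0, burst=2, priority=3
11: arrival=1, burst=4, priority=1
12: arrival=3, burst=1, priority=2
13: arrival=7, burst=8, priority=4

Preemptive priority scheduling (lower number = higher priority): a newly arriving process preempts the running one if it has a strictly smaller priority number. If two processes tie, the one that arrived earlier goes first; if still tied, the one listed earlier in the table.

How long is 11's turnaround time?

4

Timeline: | 10 0-1 | 11 1-5 | 12 5-6 | 10 6-7 | 13 7-15 |
Completion: 10=7  11=5  12=6  13=15
Turnaround (C−A): 10=7  11=4  12=3  13=8
Turnaround(11) = completion − arrival = 5 − 1 = 4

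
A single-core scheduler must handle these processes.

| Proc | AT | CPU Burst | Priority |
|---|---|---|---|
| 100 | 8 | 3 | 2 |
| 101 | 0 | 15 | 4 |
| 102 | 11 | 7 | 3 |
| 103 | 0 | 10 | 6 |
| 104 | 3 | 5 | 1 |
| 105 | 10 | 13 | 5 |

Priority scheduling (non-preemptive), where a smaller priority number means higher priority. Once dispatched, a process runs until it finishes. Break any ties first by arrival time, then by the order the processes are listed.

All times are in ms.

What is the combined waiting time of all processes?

Gantt: | 101 0-15 | 104 15-20 | 100 20-23 | 102 23-30 | 105 30-43 | 103 43-53 |
Completion: 100=23  101=15  102=30  103=53  104=20  105=43
Waiting = turnaround − burst: 100=12, 101=0, 102=12, 103=43, 104=12, 105=20
Total waiting = 12 + 0 + 12 + 43 + 12 + 20 = 99

99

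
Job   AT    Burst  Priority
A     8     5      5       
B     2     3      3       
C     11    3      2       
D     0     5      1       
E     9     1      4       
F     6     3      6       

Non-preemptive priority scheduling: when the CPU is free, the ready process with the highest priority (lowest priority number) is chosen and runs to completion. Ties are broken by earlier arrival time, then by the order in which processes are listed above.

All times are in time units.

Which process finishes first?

Gantt: | D 0-5 | B 5-8 | A 8-13 | C 13-16 | E 16-17 | F 17-20 |
Completion: A=13  B=8  C=16  D=5  E=17  F=20
Turnaround (C−A): A=5  B=6  C=5  D=5  E=8  F=14
Finish order: D → B → A → C → E → F

D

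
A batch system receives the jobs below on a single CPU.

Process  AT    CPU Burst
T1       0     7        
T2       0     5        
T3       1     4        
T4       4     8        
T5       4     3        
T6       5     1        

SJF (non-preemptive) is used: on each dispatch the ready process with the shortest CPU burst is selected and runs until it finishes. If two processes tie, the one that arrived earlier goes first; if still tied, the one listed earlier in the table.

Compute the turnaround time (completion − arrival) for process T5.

Schedule: | T2 0-5 | T6 5-6 | T5 6-9 | T3 9-13 | T1 13-20 | T4 20-28 |
Completion: T1=20  T2=5  T3=13  T4=28  T5=9  T6=6
Turnaround (C−A): T1=20  T2=5  T3=12  T4=24  T5=5  T6=1
Turnaround(T5) = completion − arrival = 9 − 4 = 5

5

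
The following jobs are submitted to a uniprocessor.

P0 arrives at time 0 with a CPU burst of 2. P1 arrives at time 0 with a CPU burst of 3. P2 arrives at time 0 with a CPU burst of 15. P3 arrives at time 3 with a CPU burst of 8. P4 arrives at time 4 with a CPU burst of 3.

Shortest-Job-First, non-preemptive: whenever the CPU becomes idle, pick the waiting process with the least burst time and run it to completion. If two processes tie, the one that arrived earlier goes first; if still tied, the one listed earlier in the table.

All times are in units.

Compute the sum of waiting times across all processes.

24

Gantt: | P0 0-2 | P1 2-5 | P4 5-8 | P3 8-16 | P2 16-31 |
Completion: P0=2  P1=5  P2=31  P3=16  P4=8
Turnaround (C−A): P0=2  P1=5  P2=31  P3=13  P4=4
Waiting = turnaround − burst: P0=0, P1=2, P2=16, P3=5, P4=1
Total waiting = 0 + 2 + 16 + 5 + 1 = 24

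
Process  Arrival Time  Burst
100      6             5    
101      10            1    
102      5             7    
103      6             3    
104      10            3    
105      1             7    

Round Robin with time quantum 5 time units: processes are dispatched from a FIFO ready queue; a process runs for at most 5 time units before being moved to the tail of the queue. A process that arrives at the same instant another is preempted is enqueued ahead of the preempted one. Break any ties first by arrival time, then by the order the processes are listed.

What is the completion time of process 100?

16

Gantt: | idle 0-1 | 105 1-6 | 102 6-11 | 100 11-16 | 103 16-19 | 105 19-21 | 101 21-22 | 104 22-25 | 102 25-27 |
Completion: 100=16  101=22  102=27  103=19  104=25  105=21
Turnaround (C−A): 100=10  101=12  102=22  103=13  104=15  105=20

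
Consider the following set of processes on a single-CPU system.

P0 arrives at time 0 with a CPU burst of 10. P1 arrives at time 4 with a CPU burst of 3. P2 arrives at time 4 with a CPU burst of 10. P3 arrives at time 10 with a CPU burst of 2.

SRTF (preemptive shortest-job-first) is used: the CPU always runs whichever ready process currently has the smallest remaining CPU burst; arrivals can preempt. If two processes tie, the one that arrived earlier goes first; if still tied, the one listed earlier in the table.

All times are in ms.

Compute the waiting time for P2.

Timeline: | P0 0-4 | P1 4-7 | P0 7-10 | P3 10-12 | P0 12-15 | P2 15-25 |
Completion: P0=15  P1=7  P2=25  P3=12
Waiting(P2) = turnaround − burst = 21 − 10 = 11

11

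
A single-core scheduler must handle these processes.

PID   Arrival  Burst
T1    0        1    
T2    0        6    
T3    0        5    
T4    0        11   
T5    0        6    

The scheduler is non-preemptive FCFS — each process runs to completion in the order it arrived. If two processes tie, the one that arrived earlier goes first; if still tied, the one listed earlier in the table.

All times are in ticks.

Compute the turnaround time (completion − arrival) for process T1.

Schedule: | T1 0-1 | T2 1-7 | T3 7-12 | T4 12-23 | T5 23-29 |
Completion: T1=1  T2=7  T3=12  T4=23  T5=29
Turnaround(T1) = completion − arrival = 1 − 0 = 1

1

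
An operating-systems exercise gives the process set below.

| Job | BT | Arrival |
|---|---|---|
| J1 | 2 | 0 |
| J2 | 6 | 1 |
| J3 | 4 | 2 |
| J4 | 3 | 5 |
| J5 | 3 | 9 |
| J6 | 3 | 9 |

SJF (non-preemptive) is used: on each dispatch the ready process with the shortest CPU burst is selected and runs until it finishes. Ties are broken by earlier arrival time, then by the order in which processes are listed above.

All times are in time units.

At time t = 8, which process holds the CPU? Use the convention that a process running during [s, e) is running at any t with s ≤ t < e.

J4

Gantt: | J1 0-2 | J3 2-6 | J4 6-9 | J5 9-12 | J6 12-15 | J2 15-21 |
Completion: J1=2  J2=21  J3=6  J4=9  J5=12  J6=15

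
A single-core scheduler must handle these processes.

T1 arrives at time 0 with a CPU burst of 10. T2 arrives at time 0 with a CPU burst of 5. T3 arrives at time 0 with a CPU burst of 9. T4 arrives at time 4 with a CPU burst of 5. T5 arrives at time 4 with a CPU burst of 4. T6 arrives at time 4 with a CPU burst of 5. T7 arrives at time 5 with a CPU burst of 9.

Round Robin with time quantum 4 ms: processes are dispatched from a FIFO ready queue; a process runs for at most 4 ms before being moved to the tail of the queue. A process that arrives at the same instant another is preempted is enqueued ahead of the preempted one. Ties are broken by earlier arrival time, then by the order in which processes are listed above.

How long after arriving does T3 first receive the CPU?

Timeline: | T1 0-4 | T2 4-8 | T3 8-12 | T4 12-16 | T5 16-20 | T6 20-24 | T1 24-28 | T7 28-32 | T2 32-33 | T3 33-37 | T4 37-38 | T6 38-39 | T1 39-41 | T7 41-45 | T3 45-46 | T7 46-47 |
Completion: T1=41  T2=33  T3=46  T4=38  T5=20  T6=39  T7=47
Turnaround (C−A): T1=41  T2=33  T3=46  T4=34  T5=16  T6=35  T7=42
Response(T3) = first start − arrival = 8 − 0 = 8

8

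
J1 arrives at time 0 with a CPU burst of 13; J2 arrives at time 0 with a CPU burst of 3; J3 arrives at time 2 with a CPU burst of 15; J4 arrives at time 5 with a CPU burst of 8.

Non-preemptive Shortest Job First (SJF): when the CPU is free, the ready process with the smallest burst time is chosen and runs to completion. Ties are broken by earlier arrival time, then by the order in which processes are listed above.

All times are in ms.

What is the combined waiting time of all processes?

Timeline: | J2 0-3 | J1 3-16 | J4 16-24 | J3 24-39 |
Completion: J1=16  J2=3  J3=39  J4=24
Waiting = turnaround − burst: J1=3, J2=0, J3=22, J4=11
Total waiting = 3 + 0 + 22 + 11 = 36

36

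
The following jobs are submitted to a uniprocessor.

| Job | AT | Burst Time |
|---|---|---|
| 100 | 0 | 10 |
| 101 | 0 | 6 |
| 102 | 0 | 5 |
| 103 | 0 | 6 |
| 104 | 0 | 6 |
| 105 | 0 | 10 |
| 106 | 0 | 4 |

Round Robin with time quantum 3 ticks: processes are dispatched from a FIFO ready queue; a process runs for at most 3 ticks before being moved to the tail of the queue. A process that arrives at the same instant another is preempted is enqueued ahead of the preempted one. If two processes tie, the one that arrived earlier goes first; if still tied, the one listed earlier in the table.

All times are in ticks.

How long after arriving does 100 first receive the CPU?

Timeline: | 100 0-3 | 101 3-6 | 102 6-9 | 103 9-12 | 104 12-15 | 105 15-18 | 106 18-21 | 100 21-24 | 101 24-27 | 102 27-29 | 103 29-32 | 104 32-35 | 105 35-38 | 106 38-39 | 100 39-42 | 105 42-45 | 100 45-46 | 105 46-47 |
Completion: 100=46  101=27  102=29  103=32  104=35  105=47  106=39
Turnaround (C−A): 100=46  101=27  102=29  103=32  104=35  105=47  106=39
Response(100) = first start − arrival = 0 − 0 = 0

0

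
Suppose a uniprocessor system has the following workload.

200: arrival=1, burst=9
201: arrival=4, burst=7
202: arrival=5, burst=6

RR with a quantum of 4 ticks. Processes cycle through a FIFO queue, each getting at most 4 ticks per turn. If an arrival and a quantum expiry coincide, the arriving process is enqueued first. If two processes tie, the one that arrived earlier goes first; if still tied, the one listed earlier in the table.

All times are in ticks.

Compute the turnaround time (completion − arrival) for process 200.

Gantt: | idle 0-1 | 200 1-5 | 201 5-9 | 202 9-13 | 200 13-17 | 201 17-20 | 202 20-22 | 200 22-23 |
Completion: 200=23  201=20  202=22
Turnaround (C−A): 200=22  201=16  202=17
Turnaround(200) = completion − arrival = 23 − 1 = 22

22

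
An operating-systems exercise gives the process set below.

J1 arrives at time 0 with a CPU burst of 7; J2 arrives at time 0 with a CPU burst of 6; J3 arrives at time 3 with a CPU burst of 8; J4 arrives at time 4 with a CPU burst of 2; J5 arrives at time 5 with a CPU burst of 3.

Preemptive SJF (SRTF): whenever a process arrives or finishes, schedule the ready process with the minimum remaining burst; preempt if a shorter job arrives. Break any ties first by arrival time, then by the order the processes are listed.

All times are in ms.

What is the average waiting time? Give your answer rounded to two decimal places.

6.20

Gantt: | J2 0-6 | J4 6-8 | J5 8-11 | J1 11-18 | J3 18-26 |
Completion: J1=18  J2=6  J3=26  J4=8  J5=11
Turnaround (C−A): J1=18  J2=6  J3=23  J4=4  J5=6
Waiting times: J1=11, J2=0, J3=15, J4=2, J5=3
Average waiting = (11+0+15+2+3) / 5 = 31/5 = 6.20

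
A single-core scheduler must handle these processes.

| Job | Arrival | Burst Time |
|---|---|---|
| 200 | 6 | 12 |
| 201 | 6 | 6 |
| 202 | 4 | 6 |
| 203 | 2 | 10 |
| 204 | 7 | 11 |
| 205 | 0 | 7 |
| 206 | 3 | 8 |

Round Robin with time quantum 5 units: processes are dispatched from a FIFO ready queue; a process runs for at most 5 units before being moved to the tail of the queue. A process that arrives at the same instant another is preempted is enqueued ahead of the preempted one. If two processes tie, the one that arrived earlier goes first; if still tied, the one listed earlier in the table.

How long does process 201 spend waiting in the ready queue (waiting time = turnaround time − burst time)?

Gantt: | 205 0-5 | 203 5-10 | 206 10-15 | 202 15-20 | 205 20-22 | 200 22-27 | 201 27-32 | 204 32-37 | 203 37-42 | 206 42-45 | 202 45-46 | 200 46-51 | 201 51-52 | 204 52-57 | 200 57-59 | 204 59-60 |
Completion: 200=59  201=52  202=46  203=42  204=60  205=22  206=45
Turnaround (C−A): 200=53  201=46  202=42  203=40  204=53  205=22  206=42
Waiting(201) = turnaround − burst = 46 − 6 = 40

40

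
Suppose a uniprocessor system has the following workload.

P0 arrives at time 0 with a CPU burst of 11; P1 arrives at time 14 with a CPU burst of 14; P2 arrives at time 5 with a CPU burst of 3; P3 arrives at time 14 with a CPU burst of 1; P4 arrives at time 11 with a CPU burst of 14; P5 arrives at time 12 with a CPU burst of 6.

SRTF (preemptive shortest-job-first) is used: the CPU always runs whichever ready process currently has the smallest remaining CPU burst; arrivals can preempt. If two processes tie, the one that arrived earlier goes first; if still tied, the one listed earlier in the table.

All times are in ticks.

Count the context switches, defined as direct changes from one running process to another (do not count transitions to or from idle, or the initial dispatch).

6

Timeline: | P0 0-5 | P2 5-8 | P0 8-14 | P3 14-15 | P5 15-21 | P4 21-35 | P1 35-49 |
Completion: P0=14  P1=49  P2=8  P3=15  P4=35  P5=21
Turnaround (C−A): P0=14  P1=35  P2=3  P3=1  P4=24  P5=9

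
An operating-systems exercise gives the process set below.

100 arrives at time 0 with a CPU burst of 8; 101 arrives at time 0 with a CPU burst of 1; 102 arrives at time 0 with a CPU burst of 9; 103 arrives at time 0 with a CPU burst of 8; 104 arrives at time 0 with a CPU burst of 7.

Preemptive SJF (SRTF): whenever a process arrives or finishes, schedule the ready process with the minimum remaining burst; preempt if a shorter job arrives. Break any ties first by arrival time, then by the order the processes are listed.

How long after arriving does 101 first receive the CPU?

0

Timeline: | 101 0-1 | 104 1-8 | 100 8-16 | 103 16-24 | 102 24-33 |
Completion: 100=16  101=1  102=33  103=24  104=8
Response(101) = first start − arrival = 0 − 0 = 0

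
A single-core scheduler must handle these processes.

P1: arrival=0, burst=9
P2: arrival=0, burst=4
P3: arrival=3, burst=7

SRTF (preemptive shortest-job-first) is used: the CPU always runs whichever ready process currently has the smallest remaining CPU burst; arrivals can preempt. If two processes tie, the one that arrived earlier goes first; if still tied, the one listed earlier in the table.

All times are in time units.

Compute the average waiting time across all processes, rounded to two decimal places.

Schedule: | P2 0-4 | P3 4-11 | P1 11-20 |
Completion: P1=20  P2=4  P3=11
Turnaround (C−A): P1=20  P2=4  P3=8
Waiting times: P1=11, P2=0, P3=1
Average waiting = (11+0+1) / 3 = 12/3 = 4.00

4.00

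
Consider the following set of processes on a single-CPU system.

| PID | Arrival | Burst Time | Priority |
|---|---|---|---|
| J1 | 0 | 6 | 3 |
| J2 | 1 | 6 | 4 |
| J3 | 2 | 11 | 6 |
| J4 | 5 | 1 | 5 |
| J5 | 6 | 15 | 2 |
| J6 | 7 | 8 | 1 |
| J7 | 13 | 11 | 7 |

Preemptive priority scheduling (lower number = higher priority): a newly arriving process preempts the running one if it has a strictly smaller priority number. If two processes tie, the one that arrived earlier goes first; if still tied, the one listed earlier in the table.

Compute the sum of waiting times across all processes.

134

Schedule: | J1 0-6 | J5 6-7 | J6 7-15 | J5 15-29 | J2 29-35 | J4 35-36 | J3 36-47 | J7 47-58 |
Completion: J1=6  J2=35  J3=47  J4=36  J5=29  J6=15  J7=58
Waiting = turnaround − burst: J1=0, J2=28, J3=34, J4=30, J5=8, J6=0, J7=34
Total waiting = 0 + 28 + 34 + 30 + 8 + 0 + 34 = 134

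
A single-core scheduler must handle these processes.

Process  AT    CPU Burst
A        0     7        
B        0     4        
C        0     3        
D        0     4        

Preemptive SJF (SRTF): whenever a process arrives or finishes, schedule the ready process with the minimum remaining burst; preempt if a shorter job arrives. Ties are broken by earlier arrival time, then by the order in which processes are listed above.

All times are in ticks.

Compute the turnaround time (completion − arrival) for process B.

7

Timeline: | C 0-3 | B 3-7 | D 7-11 | A 11-18 |
Completion: A=18  B=7  C=3  D=11
Turnaround(B) = completion − arrival = 7 − 0 = 7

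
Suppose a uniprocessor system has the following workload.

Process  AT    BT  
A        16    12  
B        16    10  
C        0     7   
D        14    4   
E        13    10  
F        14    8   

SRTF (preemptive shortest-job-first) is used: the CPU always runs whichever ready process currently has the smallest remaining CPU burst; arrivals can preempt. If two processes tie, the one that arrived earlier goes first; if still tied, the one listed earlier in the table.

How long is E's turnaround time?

Timeline: | C 0-7 | idle 7-13 | E 13-14 | D 14-18 | F 18-26 | E 26-35 | B 35-45 | A 45-57 |
Completion: A=57  B=45  C=7  D=18  E=35  F=26
Turnaround (C−A): A=41  B=29  C=7  D=4  E=22  F=12
Turnaround(E) = completion − arrival = 35 − 13 = 22

22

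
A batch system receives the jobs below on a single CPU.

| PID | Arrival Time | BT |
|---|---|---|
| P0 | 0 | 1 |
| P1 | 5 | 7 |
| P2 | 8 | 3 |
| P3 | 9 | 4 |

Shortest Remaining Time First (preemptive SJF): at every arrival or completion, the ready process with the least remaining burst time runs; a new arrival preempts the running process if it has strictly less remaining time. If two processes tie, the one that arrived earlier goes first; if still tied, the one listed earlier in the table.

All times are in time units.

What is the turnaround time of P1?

10

Timeline: | P0 0-1 | idle 1-5 | P1 5-8 | P2 8-11 | P1 11-15 | P3 15-19 |
Completion: P0=1  P1=15  P2=11  P3=19
Turnaround(P1) = completion − arrival = 15 − 5 = 10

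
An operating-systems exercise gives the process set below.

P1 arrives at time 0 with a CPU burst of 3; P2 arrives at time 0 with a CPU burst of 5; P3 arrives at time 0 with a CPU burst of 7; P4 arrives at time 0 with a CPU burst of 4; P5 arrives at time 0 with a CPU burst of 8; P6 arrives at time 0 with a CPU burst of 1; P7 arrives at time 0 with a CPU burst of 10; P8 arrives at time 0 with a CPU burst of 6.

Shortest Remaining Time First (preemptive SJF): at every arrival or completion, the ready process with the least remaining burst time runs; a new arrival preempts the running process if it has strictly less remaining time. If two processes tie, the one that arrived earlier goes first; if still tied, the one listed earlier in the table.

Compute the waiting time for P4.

Gantt: | P6 0-1 | P1 1-4 | P4 4-8 | P2 8-13 | P8 13-19 | P3 19-26 | P5 26-34 | P7 34-44 |
Completion: P1=4  P2=13  P3=26  P4=8  P5=34  P6=1  P7=44  P8=19
Turnaround (C−A): P1=4  P2=13  P3=26  P4=8  P5=34  P6=1  P7=44  P8=19
Waiting(P4) = turnaround − burst = 8 − 4 = 4

4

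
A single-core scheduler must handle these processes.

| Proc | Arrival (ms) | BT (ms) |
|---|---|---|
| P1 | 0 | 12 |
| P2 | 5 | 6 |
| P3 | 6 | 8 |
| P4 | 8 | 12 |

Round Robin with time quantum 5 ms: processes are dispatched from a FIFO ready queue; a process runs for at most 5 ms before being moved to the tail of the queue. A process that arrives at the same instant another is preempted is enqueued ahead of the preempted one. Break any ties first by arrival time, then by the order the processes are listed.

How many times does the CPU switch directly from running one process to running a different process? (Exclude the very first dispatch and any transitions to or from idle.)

8

Schedule: | P1 0-5 | P2 5-10 | P1 10-15 | P3 15-20 | P4 20-25 | P2 25-26 | P1 26-28 | P3 28-31 | P4 31-38 |
Completion: P1=28  P2=26  P3=31  P4=38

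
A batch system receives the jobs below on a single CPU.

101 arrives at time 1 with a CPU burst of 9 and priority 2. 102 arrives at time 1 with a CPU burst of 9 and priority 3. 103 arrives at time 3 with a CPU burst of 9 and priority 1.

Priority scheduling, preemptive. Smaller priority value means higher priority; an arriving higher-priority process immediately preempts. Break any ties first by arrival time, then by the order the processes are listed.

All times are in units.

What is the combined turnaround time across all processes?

54

Timeline: | idle 0-1 | 101 1-3 | 103 3-12 | 101 12-19 | 102 19-28 |
Completion: 101=19  102=28  103=12
Turnaround (C−A): 101=18  102=27  103=9
Turnaround = completion − arrival: 101=18, 102=27, 103=9
Total turnaround = 18 + 27 + 9 = 54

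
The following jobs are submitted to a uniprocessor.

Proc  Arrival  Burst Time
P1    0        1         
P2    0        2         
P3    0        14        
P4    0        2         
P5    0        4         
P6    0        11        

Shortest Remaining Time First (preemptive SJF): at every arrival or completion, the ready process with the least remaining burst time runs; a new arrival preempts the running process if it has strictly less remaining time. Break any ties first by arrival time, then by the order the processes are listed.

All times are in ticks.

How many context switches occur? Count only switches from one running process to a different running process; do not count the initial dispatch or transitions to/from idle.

Schedule: | P1 0-1 | P2 1-3 | P4 3-5 | P5 5-9 | P6 9-20 | P3 20-34 |
Completion: P1=1  P2=3  P3=34  P4=5  P5=9  P6=20

5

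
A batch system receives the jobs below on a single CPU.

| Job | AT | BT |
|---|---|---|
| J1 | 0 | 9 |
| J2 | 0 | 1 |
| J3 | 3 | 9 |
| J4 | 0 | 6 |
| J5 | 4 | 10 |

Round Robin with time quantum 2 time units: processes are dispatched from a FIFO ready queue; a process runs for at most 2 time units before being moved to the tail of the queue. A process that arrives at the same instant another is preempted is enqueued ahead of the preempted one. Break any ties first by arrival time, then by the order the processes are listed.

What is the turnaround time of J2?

3

Timeline: | J1 0-2 | J2 2-3 | J4 3-5 | J1 5-7 | J3 7-9 | J5 9-11 | J4 11-13 | J1 13-15 | J3 15-17 | J5 17-19 | J4 19-21 | J1 21-23 | J3 23-25 | J5 25-27 | J1 27-28 | J3 28-30 | J5 30-32 | J3 32-33 | J5 33-35 |
Completion: J1=28  J2=3  J3=33  J4=21  J5=35
Turnaround(J2) = completion − arrival = 3 − 0 = 3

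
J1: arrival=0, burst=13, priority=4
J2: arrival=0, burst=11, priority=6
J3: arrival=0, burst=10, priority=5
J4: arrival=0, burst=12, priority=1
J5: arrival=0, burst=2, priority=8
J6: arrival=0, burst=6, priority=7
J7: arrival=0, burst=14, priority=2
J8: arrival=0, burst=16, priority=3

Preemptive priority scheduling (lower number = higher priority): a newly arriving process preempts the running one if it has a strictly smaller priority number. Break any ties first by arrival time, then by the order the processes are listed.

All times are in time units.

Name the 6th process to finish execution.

J2

Gantt: | J4 0-12 | J7 12-26 | J8 26-42 | J1 42-55 | J3 55-65 | J2 65-76 | J6 76-82 | J5 82-84 |
Completion: J1=55  J2=76  J3=65  J4=12  J5=84  J6=82  J7=26  J8=42
Turnaround (C−A): J1=55  J2=76  J3=65  J4=12  J5=84  J6=82  J7=26  J8=42
Finish order: J4 → J7 → J8 → J1 → J3 → J2 → J6 → J5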